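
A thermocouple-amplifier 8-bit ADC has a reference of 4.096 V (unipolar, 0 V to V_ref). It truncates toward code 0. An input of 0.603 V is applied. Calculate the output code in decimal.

LSB = 4.096 V / 256 = 16.000 mV.
Input sits at 37.688 steps above V_low.
So the output code is 37.

code 37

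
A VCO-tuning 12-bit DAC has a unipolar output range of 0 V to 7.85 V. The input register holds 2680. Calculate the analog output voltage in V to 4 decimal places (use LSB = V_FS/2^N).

5.1362 V

LSB = 7.85 V / 2^12 = 1.917 mV.
V_out = 0 + 2680 × 0.0019165 V = 5.13623 V.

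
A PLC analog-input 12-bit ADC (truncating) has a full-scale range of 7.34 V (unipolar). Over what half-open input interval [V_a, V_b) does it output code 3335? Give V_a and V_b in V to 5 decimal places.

[5.97629 V, 5.97809 V)

LSB = 7.34/2^12 = 1.792 mV.
V_a = V_low + 3335·LSB = 5.97629 V; V_b = V_low + 3336·LSB = 5.97809 V.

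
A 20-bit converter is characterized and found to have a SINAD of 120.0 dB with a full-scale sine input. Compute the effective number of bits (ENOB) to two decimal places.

19.64 bits

ENOB = (SINAD − 1.76) / 6.02 = (120.0 − 1.76)/6.02 = 19.641.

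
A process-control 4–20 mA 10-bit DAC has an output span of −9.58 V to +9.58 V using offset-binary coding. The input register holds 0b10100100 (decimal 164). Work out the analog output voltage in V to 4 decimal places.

LSB = 19.16 V / 2^10 = 18.711 mV.
Code 0b10100100 = 164 decimal.
V_out = (−9.58) + 164 × 0.0187109 V = -6.51141 V.

-6.5114 V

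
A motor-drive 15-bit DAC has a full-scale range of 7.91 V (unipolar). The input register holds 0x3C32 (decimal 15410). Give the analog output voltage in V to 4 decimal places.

3.7199 V

LSB = 7.91 V / 2^15 = 241.39 µV.
Code 0x3C32 = 15410 decimal.
V_out = 0 + 15410 × 0.000241394 V = 3.71988 V.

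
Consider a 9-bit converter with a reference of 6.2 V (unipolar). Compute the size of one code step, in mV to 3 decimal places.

12.109 mV

Full-scale span = 6.2 V.
LSB = 6.2 / 2^9 = 6.2 / 512 = 0.0121094 V = 12.109 mV.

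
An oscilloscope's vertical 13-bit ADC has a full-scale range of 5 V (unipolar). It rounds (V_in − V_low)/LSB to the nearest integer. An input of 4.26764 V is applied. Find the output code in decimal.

code 6992

With 8192 levels over 5 V, one step is 0.610 mV.
(V_in − V_low)/LSB = (4.26764 − 0) / 0.000610352 = 6992.101.
round(6992.101) = 6992.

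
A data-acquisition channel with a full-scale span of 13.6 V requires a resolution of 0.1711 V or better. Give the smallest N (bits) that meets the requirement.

7 bits

Number of steps required ≥ 13.6 V / 0.1711 V = 79.49.
Need 2^N ≥ 79.49; 2^6 = 64, 2^7 = 128.
Minimum N = 7.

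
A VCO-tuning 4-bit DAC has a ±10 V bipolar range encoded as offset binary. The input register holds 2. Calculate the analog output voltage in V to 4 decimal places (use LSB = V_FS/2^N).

LSB = 20 V / 2^4 = 1.2500 V.
V_out = (−10) + 2 × 1.25 V = -7.5 V.

-7.5000 V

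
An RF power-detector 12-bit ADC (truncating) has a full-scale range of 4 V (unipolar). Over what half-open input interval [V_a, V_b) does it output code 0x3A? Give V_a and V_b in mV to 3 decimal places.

LSB = 4/2^12 = 0.977 mV.
Code 0x3A = 58 decimal.
V_a = V_low + 58·LSB = 0.0566406 V; V_b = V_low + 59·LSB = 0.0576172 V.

[56.641 mV, 57.617 mV)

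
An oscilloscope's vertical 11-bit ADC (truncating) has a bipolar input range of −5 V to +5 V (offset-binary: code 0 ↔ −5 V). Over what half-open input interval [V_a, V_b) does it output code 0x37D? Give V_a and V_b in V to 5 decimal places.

LSB = 10/2^11 = 4.883 mV.
Code 0x37D = 893 decimal.
V_a = V_low + 893·LSB = -0.639648 V; V_b = V_low + 894·LSB = -0.634766 V.

[-0.63965 V, -0.63477 V)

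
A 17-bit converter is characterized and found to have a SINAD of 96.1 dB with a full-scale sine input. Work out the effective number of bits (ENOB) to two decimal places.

15.67 bits

ENOB = (SINAD − 1.76) / 6.02 = (96.1 − 1.76)/6.02 = 15.671.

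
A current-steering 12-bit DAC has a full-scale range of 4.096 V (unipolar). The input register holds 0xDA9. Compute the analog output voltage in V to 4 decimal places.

3.4970 V

LSB = 4.096 V / 2^12 = 1.000 mV.
Code 0xDA9 = 3497 decimal.
V_out = 0 + 3497 × 0.001 V = 3.497 V.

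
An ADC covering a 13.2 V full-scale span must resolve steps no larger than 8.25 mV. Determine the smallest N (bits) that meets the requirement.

Number of steps required ≥ 13.2 V / 8.25 mV = 1600.00.
Need 2^N ≥ 1600.00; 2^10 = 1024, 2^11 = 2048.
Minimum N = 11.

11 bits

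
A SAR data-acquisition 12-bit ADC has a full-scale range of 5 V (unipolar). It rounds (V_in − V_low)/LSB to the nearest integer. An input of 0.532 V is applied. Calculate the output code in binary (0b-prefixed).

Full-scale span = 5 V; LSB = 5/2^12 = 1.221 mV.
(V_in − V_low)/LSB = (0.532 − 0) / 0.0012207 = 435.814.
round(435.814) = 436.
In binary (0b-prefixed): 0b110110100.

code 0b110110100 (decimal 436)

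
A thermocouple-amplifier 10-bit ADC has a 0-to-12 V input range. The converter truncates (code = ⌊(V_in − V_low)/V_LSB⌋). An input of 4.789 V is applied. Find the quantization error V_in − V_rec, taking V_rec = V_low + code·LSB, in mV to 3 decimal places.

7.750 mV

LSB = 12/2^10 = 11.719 mV.
(4.789 − 0)/0.0117188 = 408.6613; ⌊·⌋ gives code 408.
Reconstructed: 4.78125 V.
V_in − V_rec = 0.00775 V = 7.750 mV.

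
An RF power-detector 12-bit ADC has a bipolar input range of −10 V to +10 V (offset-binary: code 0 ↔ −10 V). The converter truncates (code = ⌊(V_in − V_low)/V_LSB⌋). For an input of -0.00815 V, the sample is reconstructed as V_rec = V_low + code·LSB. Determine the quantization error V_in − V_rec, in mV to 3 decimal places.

LSB = 20/2^12 = 4.883 mV.
Scaled input = 2046.3309 LSBs, so code = 2046.
Reconstructed: -0.009765625 V.
V_in − V_rec = 0.00161563 V = 1.616 mV.

1.616 mV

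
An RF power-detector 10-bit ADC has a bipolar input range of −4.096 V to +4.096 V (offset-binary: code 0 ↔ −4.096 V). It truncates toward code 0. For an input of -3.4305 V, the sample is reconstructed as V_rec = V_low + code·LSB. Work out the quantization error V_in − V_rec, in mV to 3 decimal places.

1.500 mV

Step size: 8.192 V ÷ 2^10 = 8.000 mV.
(-3.4305 − (−4.096))/0.008 = 83.1875; ⌊·⌋ gives code 83.
V_rec = (−4.096) + 83·0.008 = -3.432 V.
Error = -3.4305 − (−3.432) = 0.0015 V = 1.500 mV.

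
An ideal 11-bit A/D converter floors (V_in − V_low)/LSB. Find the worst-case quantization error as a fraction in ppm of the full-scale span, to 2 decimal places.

Truncating → worst-case error = 1 LSB = V_FS/2^11, so 1e+06/2048 = 488.281 ppm of full scale.

488.28 ppm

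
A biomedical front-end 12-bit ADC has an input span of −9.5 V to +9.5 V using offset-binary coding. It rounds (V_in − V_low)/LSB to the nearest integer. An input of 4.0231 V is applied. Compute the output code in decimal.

LSB = 19 V / 4096 = 4.639 mV.
(V_in − V_low)/LSB = (4.0231 − (−9.5)) / 0.00463867 = 2915.296.
Round → code 2915.

code 2915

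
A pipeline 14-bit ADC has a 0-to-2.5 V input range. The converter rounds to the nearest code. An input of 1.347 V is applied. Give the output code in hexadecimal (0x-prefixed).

code 0x227C (decimal 8828)

With 16384 levels over 2.5 V, one step is 152.59 µV.
Input sits at 8827.699 steps above V_low.
Round → code 8828.
In hexadecimal (0x-prefixed): 0x227C.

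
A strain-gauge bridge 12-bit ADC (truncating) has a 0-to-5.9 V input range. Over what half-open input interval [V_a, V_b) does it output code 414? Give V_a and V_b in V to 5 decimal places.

[0.59634 V, 0.59778 V)

LSB = 5.9/2^12 = 1.440 mV.
V_a = V_low + 414·LSB = 0.596338 V; V_b = V_low + 415·LSB = 0.597778 V.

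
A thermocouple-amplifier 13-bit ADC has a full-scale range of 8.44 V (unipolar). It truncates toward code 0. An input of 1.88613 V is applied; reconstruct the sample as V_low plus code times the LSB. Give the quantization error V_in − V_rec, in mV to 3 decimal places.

One LSB is 8.44 V / 8192 = 1.030 mV.
(V_in − V_low)/LSB = (1.88613 − 0)/0.00103027 = 1830.7082 → code 1830 (floor).
V_rec = 0 + 1830·0.00103027 = 1.8854004 V.
V_in − V_rec = 0.000729609 V = 0.730 mV.

0.730 mV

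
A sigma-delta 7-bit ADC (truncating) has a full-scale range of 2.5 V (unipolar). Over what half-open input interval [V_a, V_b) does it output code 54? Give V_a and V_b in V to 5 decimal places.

LSB = 2.5/2^7 = 19.531 mV.
V_a = V_low + 54·LSB = 1.05469 V; V_b = V_low + 55·LSB = 1.07422 V.

[1.05469 V, 1.07422 V)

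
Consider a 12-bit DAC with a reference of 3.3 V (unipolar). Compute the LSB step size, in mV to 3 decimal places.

0.806 mV

Full-scale span = 3.3 V.
LSB = 3.3 / 2^12 = 3.3 / 4096 = 0.000805664 V = 0.806 mV.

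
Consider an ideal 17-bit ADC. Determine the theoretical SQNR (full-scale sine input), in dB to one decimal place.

104.1 dB

SNR ≈ 6.02·N + 1.76 dB = 6.02·17 + 1.76 = 104.10 dB.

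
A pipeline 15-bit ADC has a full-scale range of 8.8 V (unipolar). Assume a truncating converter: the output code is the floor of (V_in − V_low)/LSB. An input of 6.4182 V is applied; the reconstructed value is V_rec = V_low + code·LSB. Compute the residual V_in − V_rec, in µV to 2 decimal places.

LSB = 8.8/2^15 = 268.55 µV.
(V_in − V_low)/LSB = (6.4182 − 0)/0.000268555 = 23899.0429 → code 23899 (floor).
Reconstructed: 6.4181885 V.
Difference: 1.15234e-05 V → 11.52 µV.

11.52 µV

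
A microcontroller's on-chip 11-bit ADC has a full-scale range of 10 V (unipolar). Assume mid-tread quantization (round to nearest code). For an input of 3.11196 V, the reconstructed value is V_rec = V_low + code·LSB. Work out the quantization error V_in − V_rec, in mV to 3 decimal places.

1.608 mV

Step size: 10 V ÷ 2^11 = 4.883 mV.
(3.11196 − 0)/0.00488281 = 637.3294; round gives code 637.
Code 637 maps back to 0 + 637×0.00488281 V = 3.1103516 V.
Difference: 0.00160844 V → 1.608 mV.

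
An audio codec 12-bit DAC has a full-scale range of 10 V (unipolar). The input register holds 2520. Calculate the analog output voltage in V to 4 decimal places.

6.1523 V

LSB = 10 V / 2^12 = 2.441 mV.
V_out = 0 + 2520 × 0.00244141 V = 6.15234 V.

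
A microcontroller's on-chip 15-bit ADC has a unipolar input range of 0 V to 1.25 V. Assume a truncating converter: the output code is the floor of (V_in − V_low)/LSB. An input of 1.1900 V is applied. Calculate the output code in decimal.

Full-scale span = 1.25 V; LSB = 1.25/2^15 = 38.15 µV.
(1.1900 − 0) / 3.8147e-05 = 31195.136 LSBs.
⌊·⌋(31195.136) = 31195.

code 31195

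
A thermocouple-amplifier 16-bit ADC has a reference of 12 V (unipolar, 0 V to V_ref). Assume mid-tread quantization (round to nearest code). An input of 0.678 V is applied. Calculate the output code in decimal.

code 3703

Full-scale span = 12 V; LSB = 12/2^16 = 183.11 µV.
(V_in − V_low)/LSB = (0.678 − 0) / 0.000183105 = 3702.784.
round(3702.784) = 3703.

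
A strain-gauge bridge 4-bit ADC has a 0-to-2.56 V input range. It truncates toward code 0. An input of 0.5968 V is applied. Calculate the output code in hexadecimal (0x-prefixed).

code 0x3 (decimal 3)

Full-scale span = 2.56 V; LSB = 2.56/2^4 = 160.000 mV.
(V_in − V_low)/LSB = (0.5968 − 0) / 0.16 = 3.730.
Floor → code 3.
In hexadecimal (0x-prefixed): 0x3.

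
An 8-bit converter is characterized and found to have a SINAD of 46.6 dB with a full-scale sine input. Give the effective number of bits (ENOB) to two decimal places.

ENOB = (SINAD − 1.76) / 6.02 = (46.6 − 1.76)/6.02 = 7.449.

7.45 bits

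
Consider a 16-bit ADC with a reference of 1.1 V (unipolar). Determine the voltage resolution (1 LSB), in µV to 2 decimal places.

Full-scale span = 1.1 V.
LSB = 1.1 / 2^16 = 1.1 / 65536 = 1.67847e-05 V = 16.78 µV.

16.78 µV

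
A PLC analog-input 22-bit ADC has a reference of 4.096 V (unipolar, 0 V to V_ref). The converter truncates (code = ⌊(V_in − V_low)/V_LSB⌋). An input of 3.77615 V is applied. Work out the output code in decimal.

code 3866777

Full-scale span = 4.096 V; LSB = 4.096/2^22 = 0.98 µV.
(V_in − V_low)/LSB = (3.77615 − 0) / 9.76563e-07 = 3866777.600.
So the output code is 3866777.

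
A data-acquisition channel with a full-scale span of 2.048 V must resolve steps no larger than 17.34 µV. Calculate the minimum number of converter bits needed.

Number of steps required ≥ 2.048 V / 17.34 µV = 118108.42.
Need 2^N ≥ 118108.42; 2^16 = 65536, 2^17 = 131072.
Minimum N = 17.

17 bits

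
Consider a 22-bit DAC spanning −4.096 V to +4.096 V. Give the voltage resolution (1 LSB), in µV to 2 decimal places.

1.95 µV

Full-scale span = 8.192 V.
LSB = 8.192 / 2^22 = 8.192 / 4194304 = 1.95313e-06 V = 1.95 µV.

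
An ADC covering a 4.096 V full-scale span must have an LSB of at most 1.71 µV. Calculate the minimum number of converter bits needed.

Number of steps required ≥ 4.096 V / 1.71 µV = 2395321.64.
Need 2^N ≥ 2395321.64; 2^21 = 2097152, 2^22 = 4194304.
Minimum N = 22.

22 bits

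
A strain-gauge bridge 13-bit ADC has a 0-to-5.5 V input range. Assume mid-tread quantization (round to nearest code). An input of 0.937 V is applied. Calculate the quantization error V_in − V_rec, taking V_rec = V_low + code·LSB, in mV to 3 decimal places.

LSB = 5.5/2^13 = 0.671 mV.
(0.937 − 0)/0.000671387 = 1395.6189; round gives code 1396.
V_rec = 0 + 1396·0.000671387 = 0.93725586 V.
Difference: -0.000255859 V → -0.256 mV.

-0.256 mV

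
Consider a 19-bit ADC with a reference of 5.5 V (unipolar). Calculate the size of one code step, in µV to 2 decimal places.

Full-scale span = 5.5 V.
LSB = 5.5 / 2^19 = 5.5 / 524288 = 1.04904e-05 V = 10.49 µV.

10.49 µV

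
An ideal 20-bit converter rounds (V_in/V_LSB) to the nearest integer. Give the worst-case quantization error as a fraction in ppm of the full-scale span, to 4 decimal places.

0.4768 ppm

Rounding → worst-case error = ½ LSB = V_FS/2^21, so 1e+06/2097152 = 0.476837 ppm of full scale.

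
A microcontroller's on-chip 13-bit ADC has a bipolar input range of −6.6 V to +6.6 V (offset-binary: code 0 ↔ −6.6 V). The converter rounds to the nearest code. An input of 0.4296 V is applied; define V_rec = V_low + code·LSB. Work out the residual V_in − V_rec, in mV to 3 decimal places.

-0.625 mV

One LSB is 13.2 V / 8192 = 1.611 mV.
Scaled input = 4362.6124 LSBs, so code = 4363.
V_rec = (−6.6) + 4363·0.00161133 = 0.43022461 V.
V_in − V_rec = -0.000624609 V = -0.625 mV.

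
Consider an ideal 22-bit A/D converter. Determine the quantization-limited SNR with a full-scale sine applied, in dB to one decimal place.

SNR ≈ 6.02·N + 1.76 dB = 6.02·22 + 1.76 = 134.20 dB.

134.2 dB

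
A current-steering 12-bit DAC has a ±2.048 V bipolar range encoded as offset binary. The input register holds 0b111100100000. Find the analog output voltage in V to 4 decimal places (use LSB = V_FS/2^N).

LSB = 4.096 V / 2^12 = 1.000 mV.
Code 0b111100100000 = 3872 decimal.
V_out = (−2.048) + 3872 × 0.001 V = 1.824 V.

1.8240 V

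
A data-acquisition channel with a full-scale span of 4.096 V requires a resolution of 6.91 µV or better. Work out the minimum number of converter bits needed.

20 bits

Number of steps required ≥ 4.096 V / 6.91 µV = 592764.11.
Need 2^N ≥ 592764.11; 2^19 = 524288, 2^20 = 1048576.
Minimum N = 20.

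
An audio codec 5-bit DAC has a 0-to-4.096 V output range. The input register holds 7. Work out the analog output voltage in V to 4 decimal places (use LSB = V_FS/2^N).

LSB = 4.096 V / 2^5 = 128.000 mV.
V_out = 0 + 7 × 0.128 V = 0.896 V.

0.8960 V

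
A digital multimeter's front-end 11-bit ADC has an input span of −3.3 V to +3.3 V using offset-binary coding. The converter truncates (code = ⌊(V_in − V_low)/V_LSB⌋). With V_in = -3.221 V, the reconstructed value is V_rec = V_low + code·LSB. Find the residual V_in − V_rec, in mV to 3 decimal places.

One LSB is 6.6 V / 2048 = 3.223 mV.
(V_in − V_low)/LSB = (-3.221 − (−3.3))/0.00322266 = 24.5139 → code 24 (floor).
V_rec = (−3.3) + 24·0.00322266 = -3.2226562 V.
Difference: 0.00165625 V → 1.656 mV.

1.656 mV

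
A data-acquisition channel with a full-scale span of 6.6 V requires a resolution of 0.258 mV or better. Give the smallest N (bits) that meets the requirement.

15 bits

Number of steps required ≥ 6.6 V / 0.258 mV = 25581.40.
Need 2^N ≥ 25581.40; 2^14 = 16384, 2^15 = 32768.
Minimum N = 15.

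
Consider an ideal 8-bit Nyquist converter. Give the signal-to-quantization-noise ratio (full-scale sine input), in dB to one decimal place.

SNR ≈ 6.02·N + 1.76 dB = 6.02·8 + 1.76 = 49.92 dB.

49.9 dB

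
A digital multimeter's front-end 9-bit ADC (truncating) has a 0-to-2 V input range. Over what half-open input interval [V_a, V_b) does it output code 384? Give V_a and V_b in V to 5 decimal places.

[1.50000 V, 1.50391 V)

LSB = 2/2^9 = 3.906 mV.
V_a = V_low + 384·LSB = 1.5 V; V_b = V_low + 385·LSB = 1.50391 V.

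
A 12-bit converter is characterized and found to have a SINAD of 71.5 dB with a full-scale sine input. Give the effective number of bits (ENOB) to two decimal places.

ENOB = (SINAD − 1.76) / 6.02 = (71.5 − 1.76)/6.02 = 11.585.

11.58 bits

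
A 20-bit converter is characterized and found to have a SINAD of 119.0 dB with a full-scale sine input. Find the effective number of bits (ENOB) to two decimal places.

ENOB = (SINAD − 1.76) / 6.02 = (119.0 − 1.76)/6.02 = 19.475.

19.48 bits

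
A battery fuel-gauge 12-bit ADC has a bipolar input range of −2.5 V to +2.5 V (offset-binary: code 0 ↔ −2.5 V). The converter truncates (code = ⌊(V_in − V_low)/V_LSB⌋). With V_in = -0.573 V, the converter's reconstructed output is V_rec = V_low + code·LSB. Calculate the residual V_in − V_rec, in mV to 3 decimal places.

0.730 mV

One LSB is 5 V / 4096 = 1.221 mV.
(-0.573 − (−2.5))/0.0012207 = 1578.5984; ⌊·⌋ gives code 1578.
V_rec = (−2.5) + 1578·0.0012207 = -0.57373047 V.
Difference: 0.000730469 V → 0.730 mV.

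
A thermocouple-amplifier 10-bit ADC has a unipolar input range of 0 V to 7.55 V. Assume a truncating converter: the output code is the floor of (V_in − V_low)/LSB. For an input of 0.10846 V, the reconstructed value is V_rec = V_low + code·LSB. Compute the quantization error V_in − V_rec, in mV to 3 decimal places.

One LSB is 7.55 V / 1024 = 7.373 mV.
Scaled input = 14.7103 LSBs, so code = 14.
Reconstructed: 0.10322266 V.
Error = 0.10846 − 0.10322266 = 0.00523734 V = 5.237 mV.

5.237 mV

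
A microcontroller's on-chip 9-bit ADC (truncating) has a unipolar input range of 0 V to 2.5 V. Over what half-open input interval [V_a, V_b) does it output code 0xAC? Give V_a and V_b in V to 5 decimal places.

LSB = 2.5/2^9 = 4.883 mV.
Code 0xAC = 172 decimal.
V_a = V_low + 172·LSB = 0.839844 V; V_b = V_low + 173·LSB = 0.844727 V.

[0.83984 V, 0.84473 V)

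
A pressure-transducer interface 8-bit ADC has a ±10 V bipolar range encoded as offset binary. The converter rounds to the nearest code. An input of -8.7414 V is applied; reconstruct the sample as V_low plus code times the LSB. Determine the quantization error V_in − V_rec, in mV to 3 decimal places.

8.600 mV

One LSB is 20 V / 256 = 78.125 mV.
Scaled input = 16.1101 LSBs, so code = 16.
Reconstructed: -8.75 V.
Error = -8.7414 − (−8.75) = 0.0086 V = 8.600 mV.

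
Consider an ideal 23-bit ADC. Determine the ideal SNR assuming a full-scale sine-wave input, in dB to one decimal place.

SNR ≈ 6.02·N + 1.76 dB = 6.02·23 + 1.76 = 140.22 dB.

140.2 dB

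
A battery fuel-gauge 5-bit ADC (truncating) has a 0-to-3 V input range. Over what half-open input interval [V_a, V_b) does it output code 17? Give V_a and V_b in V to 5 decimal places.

[1.59375 V, 1.68750 V)

LSB = 3/2^5 = 93.750 mV.
V_a = V_low + 17·LSB = 1.59375 V; V_b = V_low + 18·LSB = 1.6875 V.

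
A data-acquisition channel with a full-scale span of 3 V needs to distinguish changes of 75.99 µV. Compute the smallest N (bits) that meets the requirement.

16 bits

Number of steps required ≥ 3 V / 75.99 µV = 39478.88.
Need 2^N ≥ 39478.88; 2^15 = 32768, 2^16 = 65536.
Minimum N = 16.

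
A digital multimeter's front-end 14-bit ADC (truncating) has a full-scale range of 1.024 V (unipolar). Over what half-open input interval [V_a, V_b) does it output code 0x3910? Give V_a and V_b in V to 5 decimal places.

[0.91300 V, 0.91306 V)

LSB = 1.024/2^14 = 62.50 µV.
Code 0x3910 = 14608 decimal.
V_a = V_low + 14608·LSB = 0.913 V; V_b = V_low + 14609·LSB = 0.913062 V.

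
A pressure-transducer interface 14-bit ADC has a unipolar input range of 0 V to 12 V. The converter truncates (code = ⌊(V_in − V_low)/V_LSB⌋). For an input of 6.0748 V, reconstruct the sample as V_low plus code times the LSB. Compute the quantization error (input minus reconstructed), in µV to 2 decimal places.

92.97 µV

LSB = 12/2^14 = 0.732 mV.
(V_in − V_low)/LSB = (6.0748 − 0)/0.000732422 = 8294.1269 → code 8294 (floor).
Reconstructed: 6.074707 V.
Difference: 9.29688e-05 V → 92.97 µV.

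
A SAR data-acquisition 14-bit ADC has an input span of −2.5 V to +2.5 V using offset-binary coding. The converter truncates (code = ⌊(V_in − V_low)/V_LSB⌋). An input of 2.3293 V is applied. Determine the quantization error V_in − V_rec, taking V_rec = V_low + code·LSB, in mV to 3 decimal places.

0.198 mV

One LSB is 5 V / 16384 = 305.18 µV.
Scaled input = 15824.6502 LSBs, so code = 15824.
V_rec = (−2.5) + 15824·0.000305176 = 2.3291016 V.
Difference: 0.000198437 V → 0.198 mV.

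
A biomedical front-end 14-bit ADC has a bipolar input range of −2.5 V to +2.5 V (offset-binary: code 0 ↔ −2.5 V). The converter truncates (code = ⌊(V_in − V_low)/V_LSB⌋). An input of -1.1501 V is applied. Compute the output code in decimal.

code 4423

LSB = 5 V / 16384 = 305.18 µV.
Input sits at 4423.352 steps above V_low.
Floor → code 4423.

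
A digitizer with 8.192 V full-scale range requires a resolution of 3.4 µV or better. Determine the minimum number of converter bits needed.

Number of steps required ≥ 8.192 V / 3.4 µV = 2409411.76.
Need 2^N ≥ 2409411.76; 2^21 = 2097152, 2^22 = 4194304.
Minimum N = 22.

22 bits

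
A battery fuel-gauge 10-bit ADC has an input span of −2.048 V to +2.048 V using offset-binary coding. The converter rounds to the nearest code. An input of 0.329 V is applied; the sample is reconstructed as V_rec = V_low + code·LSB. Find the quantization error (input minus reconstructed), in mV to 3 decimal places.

1.000 mV

One LSB is 4.096 V / 1024 = 4.000 mV.
Scaled input = 594.2500 LSBs, so code = 594.
V_rec = (−2.048) + 594·0.004 = 0.328 V.
V_in − V_rec = 0.001 V = 1.000 mV.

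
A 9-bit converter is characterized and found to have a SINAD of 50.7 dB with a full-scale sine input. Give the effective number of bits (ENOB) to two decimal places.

8.13 bits

ENOB = (SINAD − 1.76) / 6.02 = (50.7 − 1.76)/6.02 = 8.130.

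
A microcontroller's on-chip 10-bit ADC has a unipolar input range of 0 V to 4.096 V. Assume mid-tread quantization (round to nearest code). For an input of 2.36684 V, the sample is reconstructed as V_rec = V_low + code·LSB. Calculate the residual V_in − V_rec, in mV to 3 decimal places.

-1.160 mV

One LSB is 4.096 V / 1024 = 4.000 mV.
(V_in − V_low)/LSB = (2.36684 − 0)/0.004 = 591.7100 → code 592 (round).
V_rec = 0 + 592·0.004 = 2.368 V.
Difference: -0.00116 V → -1.160 mV.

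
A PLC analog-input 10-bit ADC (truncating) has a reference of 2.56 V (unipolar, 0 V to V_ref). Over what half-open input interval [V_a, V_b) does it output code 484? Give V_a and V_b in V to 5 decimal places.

LSB = 2.56/2^10 = 2.500 mV.
V_a = V_low + 484·LSB = 1.21 V; V_b = V_low + 485·LSB = 1.2125 V.

[1.21000 V, 1.21250 V)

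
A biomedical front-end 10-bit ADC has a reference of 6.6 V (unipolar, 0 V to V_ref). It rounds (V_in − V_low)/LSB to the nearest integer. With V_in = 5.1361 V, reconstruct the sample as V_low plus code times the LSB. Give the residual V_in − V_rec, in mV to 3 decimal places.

Step size: 6.6 V ÷ 2^10 = 6.445 mV.
(V_in − V_low)/LSB = (5.1361 − 0)/0.00644531 = 796.8737 → code 797 (round).
Reconstructed: 5.1369141 V.
V_in − V_rec = -0.000814063 V = -0.814 mV.

-0.814 mV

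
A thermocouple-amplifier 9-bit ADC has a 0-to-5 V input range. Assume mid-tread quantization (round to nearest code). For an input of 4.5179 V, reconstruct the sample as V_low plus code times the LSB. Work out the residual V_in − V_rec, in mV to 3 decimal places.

-3.584 mV

Step size: 5 V ÷ 2^9 = 9.766 mV.
(4.5179 − 0)/0.00976562 = 462.6330; round gives code 463.
Code 463 maps back to 0 + 463×0.00976562 V = 4.5214844 V.
Error = 4.5179 − 4.5214844 = -0.00358437 V = -3.584 mV.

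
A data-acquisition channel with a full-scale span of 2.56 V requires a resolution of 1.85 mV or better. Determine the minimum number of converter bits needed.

11 bits

Number of steps required ≥ 2.56 V / 1.85 mV = 1383.78.
Need 2^N ≥ 1383.78; 2^10 = 1024, 2^11 = 2048.
Minimum N = 11.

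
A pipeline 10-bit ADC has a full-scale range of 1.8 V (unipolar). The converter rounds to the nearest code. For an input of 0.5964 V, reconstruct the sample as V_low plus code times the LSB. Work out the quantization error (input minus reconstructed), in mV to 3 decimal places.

0.502 mV

Step size: 1.8 V ÷ 2^10 = 1.758 mV.
Scaled input = 339.2853 LSBs, so code = 339.
V_rec = 0 + 339·0.00175781 = 0.59589844 V.
Error = 0.5964 − 0.59589844 = 0.000501562 V = 0.502 mV.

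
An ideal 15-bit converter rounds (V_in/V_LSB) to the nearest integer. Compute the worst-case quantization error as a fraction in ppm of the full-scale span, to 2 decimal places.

Rounding → worst-case error = ½ LSB = V_FS/2^16, so 1e+06/65536 = 15.2588 ppm of full scale.

15.26 ppm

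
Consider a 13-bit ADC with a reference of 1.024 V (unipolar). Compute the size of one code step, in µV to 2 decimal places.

Full-scale span = 1.024 V.
LSB = 1.024 / 2^13 = 1.024 / 8192 = 0.000125 V = 125.00 µV.

125.00 µV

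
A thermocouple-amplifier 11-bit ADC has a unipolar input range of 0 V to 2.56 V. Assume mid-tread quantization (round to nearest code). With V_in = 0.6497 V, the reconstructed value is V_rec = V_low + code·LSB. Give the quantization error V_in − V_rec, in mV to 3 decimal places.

-0.300 mV

LSB = 2.56/2^11 = 1.250 mV.
(V_in − V_low)/LSB = (0.6497 − 0)/0.00125 = 519.7600 → code 520 (round).
Code 520 maps back to 0 + 520×0.00125 V = 0.65 V.
V_in − V_rec = -0.0003 V = -0.300 mV.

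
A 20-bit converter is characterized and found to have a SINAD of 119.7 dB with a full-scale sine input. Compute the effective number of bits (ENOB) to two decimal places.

19.59 bits

ENOB = (SINAD − 1.76) / 6.02 = (119.7 − 1.76)/6.02 = 19.591.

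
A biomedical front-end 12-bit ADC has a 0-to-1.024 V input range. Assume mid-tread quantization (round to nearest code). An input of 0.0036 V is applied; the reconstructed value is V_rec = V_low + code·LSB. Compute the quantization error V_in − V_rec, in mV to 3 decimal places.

0.100 mV

One LSB is 1.024 V / 4096 = 250.00 µV.
(V_in − V_low)/LSB = (0.0036 − 0)/0.00025 = 14.4000 → code 14 (round).
Code 14 maps back to 0 + 14×0.00025 V = 0.0035 V.
V_in − V_rec = 0.0001 V = 0.100 mV.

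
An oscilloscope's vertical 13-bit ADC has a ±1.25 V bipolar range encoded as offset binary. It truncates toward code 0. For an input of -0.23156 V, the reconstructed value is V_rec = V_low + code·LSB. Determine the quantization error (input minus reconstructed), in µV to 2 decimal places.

68.42 µV

One LSB is 2.5 V / 8192 = 305.18 µV.
(-0.23156 − (−1.25))/0.000305176 = 3337.2242; ⌊·⌋ gives code 3337.
Code 3337 maps back to (−1.25) + 3337×0.000305176 V = -0.23162842 V.
Difference: 6.8418e-05 V → 68.42 µV.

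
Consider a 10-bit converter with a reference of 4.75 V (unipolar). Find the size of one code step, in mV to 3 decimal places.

4.639 mV

Full-scale span = 4.75 V.
LSB = 4.75 / 2^10 = 4.75 / 1024 = 0.00463867 V = 4.639 mV.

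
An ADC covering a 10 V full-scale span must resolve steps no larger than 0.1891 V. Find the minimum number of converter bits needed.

6 bits

Number of steps required ≥ 10 V / 0.1891 V = 52.88.
Need 2^N ≥ 52.88; 2^5 = 32, 2^6 = 64.
Minimum N = 6.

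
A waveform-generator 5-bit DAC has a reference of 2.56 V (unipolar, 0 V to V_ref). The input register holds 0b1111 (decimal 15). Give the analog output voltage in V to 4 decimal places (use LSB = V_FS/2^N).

LSB = 2.56 V / 2^5 = 80.000 mV.
Code 0b1111 = 15 decimal.
V_out = 0 + 15 × 0.08 V = 1.2 V.

1.2000 V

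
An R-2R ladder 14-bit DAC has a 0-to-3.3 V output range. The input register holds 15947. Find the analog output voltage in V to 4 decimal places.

3.2120 V

LSB = 3.3 V / 2^14 = 201.42 µV.
V_out = 0 + 15947 × 0.000201416 V = 3.21198 V.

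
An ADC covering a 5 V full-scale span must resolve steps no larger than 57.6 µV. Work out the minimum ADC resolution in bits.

17 bits

Number of steps required ≥ 5 V / 57.6 µV = 86805.56.
Need 2^N ≥ 86805.56; 2^16 = 65536, 2^17 = 131072.
Minimum N = 17.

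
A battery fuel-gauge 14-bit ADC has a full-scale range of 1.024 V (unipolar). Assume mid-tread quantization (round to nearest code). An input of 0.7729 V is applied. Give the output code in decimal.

LSB = 1.024 V / 16384 = 62.50 µV.
(0.7729 − 0) / 6.25e-05 = 12366.400 LSBs.
So the output code is 12366.

code 12366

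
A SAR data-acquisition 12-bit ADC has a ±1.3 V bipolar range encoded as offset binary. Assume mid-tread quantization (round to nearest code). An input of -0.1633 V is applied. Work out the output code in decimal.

With 4096 levels over 2.6 V, one step is 0.635 mV.
Input sits at 1790.740 steps above V_low.
round(1790.740) = 1791.

code 1791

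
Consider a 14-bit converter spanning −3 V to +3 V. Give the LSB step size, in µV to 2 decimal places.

366.21 µV

Full-scale span = 6 V.
LSB = 6 / 2^14 = 6 / 16384 = 0.000366211 V = 366.21 µV.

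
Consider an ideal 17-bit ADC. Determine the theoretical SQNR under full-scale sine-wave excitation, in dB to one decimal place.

104.1 dB

SNR ≈ 6.02·N + 1.76 dB = 6.02·17 + 1.76 = 104.10 dB.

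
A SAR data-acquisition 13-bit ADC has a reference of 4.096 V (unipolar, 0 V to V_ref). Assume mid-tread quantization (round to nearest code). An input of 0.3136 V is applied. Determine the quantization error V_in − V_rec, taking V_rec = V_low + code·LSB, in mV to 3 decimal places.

0.100 mV

LSB = 4.096/2^13 = 0.500 mV.
(0.3136 − 0)/0.0005 = 627.2000; round gives code 627.
Reconstructed: 0.3135 V.
Difference: 0.0001 V → 0.100 mV.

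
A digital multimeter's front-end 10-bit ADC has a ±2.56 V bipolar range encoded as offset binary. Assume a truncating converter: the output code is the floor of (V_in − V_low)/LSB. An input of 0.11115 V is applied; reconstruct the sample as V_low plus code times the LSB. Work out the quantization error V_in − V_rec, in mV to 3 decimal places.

Step size: 5.12 V ÷ 2^10 = 5.000 mV.
(V_in − V_low)/LSB = (0.11115 − (−2.56))/0.005 = 534.2300 → code 534 (floor).
V_rec = (−2.56) + 534·0.005 = 0.11 V.
Error = 0.11115 − 0.11 = 0.00115 V = 1.150 mV.

1.150 mV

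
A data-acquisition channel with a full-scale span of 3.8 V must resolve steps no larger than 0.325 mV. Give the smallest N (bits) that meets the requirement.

14 bits

Number of steps required ≥ 3.8 V / 0.325 mV = 11692.31.
Need 2^N ≥ 11692.31; 2^13 = 8192, 2^14 = 16384.
Minimum N = 14.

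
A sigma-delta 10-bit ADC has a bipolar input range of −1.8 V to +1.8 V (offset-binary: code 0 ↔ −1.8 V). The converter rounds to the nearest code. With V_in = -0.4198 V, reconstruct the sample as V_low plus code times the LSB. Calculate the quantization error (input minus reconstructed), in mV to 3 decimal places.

One LSB is 3.6 V / 1024 = 3.516 mV.
Scaled input = 392.5902 LSBs, so code = 393.
Code 393 maps back to (−1.8) + 393×0.00351563 V = -0.41835937 V.
Error = -0.4198 − (−0.41835937) = -0.00144063 V = -1.441 mV.

-1.441 mV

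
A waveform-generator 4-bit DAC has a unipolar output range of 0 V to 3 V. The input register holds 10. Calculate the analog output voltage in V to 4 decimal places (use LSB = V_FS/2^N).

LSB = 3 V / 2^4 = 187.500 mV.
V_out = 0 + 10 × 0.1875 V = 1.875 V.

1.8750 V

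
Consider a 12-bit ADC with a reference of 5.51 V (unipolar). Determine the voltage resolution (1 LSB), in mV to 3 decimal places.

1.345 mV

Full-scale span = 5.51 V.
LSB = 5.51 / 2^12 = 5.51 / 4096 = 0.00134521 V = 1.345 mV.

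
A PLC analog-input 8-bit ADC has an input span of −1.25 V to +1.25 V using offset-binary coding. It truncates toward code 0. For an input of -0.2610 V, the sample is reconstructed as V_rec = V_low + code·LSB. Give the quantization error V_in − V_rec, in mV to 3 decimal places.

2.672 mV

LSB = 2.5/2^8 = 9.766 mV.
Scaled input = 101.2736 LSBs, so code = 101.
V_rec = (−1.25) + 101·0.00976562 = -0.26367188 V.
V_in − V_rec = 0.00267188 V = 2.672 mV.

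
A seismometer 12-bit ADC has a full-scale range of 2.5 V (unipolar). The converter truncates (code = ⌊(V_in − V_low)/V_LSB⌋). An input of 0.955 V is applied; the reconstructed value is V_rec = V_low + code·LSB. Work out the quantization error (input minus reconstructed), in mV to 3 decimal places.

One LSB is 2.5 V / 4096 = 0.610 mV.
(0.955 − 0)/0.000610352 = 1564.6720; ⌊·⌋ gives code 1564.
V_rec = 0 + 1564·0.000610352 = 0.95458984 V.
Difference: 0.000410156 V → 0.410 mV.

0.410 mV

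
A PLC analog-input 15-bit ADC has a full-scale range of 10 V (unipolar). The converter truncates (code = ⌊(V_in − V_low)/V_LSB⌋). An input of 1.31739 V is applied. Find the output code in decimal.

LSB = 10 V / 32768 = 305.18 µV.
Input sits at 4316.824 steps above V_low.
So the output code is 4316.

code 4316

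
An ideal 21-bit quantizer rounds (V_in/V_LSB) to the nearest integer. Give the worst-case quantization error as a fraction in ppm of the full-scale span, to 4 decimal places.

Rounding → worst-case error = ½ LSB = V_FS/2^22, so 1e+06/4194304 = 0.238419 ppm of full scale.

0.2384 ppm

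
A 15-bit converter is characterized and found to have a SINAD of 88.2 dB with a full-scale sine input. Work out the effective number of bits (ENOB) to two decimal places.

14.36 bits

ENOB = (SINAD − 1.76) / 6.02 = (88.2 − 1.76)/6.02 = 14.359.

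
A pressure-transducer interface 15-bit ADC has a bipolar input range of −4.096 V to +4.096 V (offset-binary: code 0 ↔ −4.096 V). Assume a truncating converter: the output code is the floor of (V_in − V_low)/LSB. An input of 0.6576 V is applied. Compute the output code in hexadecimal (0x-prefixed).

code 0x4A46 (decimal 19014)

Full-scale span = 8.192 V; LSB = 8.192/2^15 = 250.00 µV.
(V_in − V_low)/LSB = (0.6576 − (−4.096)) / 0.00025 = 19014.400.
⌊·⌋(19014.400) = 19014.
In hexadecimal (0x-prefixed): 0x4A46.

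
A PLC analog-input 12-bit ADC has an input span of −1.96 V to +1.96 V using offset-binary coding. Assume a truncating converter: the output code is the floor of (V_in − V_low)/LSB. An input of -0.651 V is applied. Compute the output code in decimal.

Full-scale span = 3.92 V; LSB = 3.92/2^12 = 0.957 mV.
Input sits at 1367.771 steps above V_low.
Floor → code 1367.

code 1367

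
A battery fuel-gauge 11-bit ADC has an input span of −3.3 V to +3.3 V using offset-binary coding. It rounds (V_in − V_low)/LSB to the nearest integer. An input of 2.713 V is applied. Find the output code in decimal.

With 2048 levels over 6.6 V, one step is 3.223 mV.
(V_in − V_low)/LSB = (2.713 − (−3.3)) / 0.00322266 = 1865.852.
So the output code is 1866.

code 1866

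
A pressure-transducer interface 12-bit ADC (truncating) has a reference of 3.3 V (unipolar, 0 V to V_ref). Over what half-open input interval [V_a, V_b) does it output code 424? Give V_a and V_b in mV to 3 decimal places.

LSB = 3.3/2^12 = 0.806 mV.
V_a = V_low + 424·LSB = 0.341602 V; V_b = V_low + 425·LSB = 0.342407 V.

[341.602 mV, 342.407 mV)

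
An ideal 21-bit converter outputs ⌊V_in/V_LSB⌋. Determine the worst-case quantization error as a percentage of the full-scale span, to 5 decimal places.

Truncating → worst-case error = 1 LSB = V_FS/2^21, so 100/2097152 = 4.76837e-05 % of full scale.

0.00005 %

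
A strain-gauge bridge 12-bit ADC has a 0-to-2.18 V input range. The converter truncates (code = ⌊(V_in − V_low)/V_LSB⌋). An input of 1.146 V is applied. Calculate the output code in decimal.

Full-scale span = 2.18 V; LSB = 2.18/2^12 = 0.532 mV.
(1.146 − 0) / 0.000532227 = 2153.218 LSBs.
Floor → code 2153.

code 2153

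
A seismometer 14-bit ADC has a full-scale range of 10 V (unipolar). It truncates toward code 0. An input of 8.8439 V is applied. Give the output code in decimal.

code 14489

Full-scale span = 10 V; LSB = 10/2^14 = 0.610 mV.
(V_in − V_low)/LSB = (8.8439 − 0) / 0.000610352 = 14489.846.
Floor → code 14489.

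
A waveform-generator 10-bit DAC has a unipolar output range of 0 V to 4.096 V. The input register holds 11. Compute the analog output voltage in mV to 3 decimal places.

44.000 mV

LSB = 4.096 V / 2^10 = 4.000 mV.
V_out = 0 + 11 × 0.004 V = 0.044 V.
= 44.000 mV.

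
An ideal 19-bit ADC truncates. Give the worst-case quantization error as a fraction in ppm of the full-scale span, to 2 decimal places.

1.91 ppm

Truncating → worst-case error = 1 LSB = V_FS/2^19, so 1e+06/524288 = 1.90735 ppm of full scale.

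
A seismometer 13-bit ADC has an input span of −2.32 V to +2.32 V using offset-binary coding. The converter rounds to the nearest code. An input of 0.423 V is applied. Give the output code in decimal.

code 4843

With 8192 levels over 4.64 V, one step is 0.566 mV.
Input sits at 4842.814 steps above V_low.
So the output code is 4843.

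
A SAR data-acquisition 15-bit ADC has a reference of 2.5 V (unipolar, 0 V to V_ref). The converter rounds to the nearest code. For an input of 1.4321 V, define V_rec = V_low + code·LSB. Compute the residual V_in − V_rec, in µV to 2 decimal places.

One LSB is 2.5 V / 32768 = 76.29 µV.
(1.4321 − 0)/7.62939e-05 = 18770.8211; round gives code 18771.
V_rec = 0 + 18771·7.62939e-05 = 1.4321136 V.
V_in − V_rec = -1.36475e-05 V = -13.65 µV.

-13.65 µV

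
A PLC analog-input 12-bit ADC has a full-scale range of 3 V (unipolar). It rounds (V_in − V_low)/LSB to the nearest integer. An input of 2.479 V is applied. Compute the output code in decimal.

With 4096 levels over 3 V, one step is 0.732 mV.
(V_in − V_low)/LSB = (2.479 − 0) / 0.000732422 = 3384.661.
Round → code 3385.

code 3385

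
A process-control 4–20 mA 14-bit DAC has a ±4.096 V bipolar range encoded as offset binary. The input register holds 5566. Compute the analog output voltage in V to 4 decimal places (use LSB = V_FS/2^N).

LSB = 8.192 V / 2^14 = 0.500 mV.
V_out = (−4.096) + 5566 × 0.0005 V = -1.313 V.

-1.3130 V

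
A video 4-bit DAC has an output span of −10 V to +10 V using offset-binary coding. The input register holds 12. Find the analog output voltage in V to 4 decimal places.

LSB = 20 V / 2^4 = 1.2500 V.
V_out = (−10) + 12 × 1.25 V = 5 V.

5.0000 V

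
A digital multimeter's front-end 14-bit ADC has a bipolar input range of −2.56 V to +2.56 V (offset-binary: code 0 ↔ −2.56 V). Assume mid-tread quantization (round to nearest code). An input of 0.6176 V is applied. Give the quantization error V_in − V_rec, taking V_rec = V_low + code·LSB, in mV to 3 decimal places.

LSB = 5.12/2^14 = 312.50 µV.
(V_in − V_low)/LSB = (0.6176 − (−2.56))/0.0003125 = 10168.3200 → code 10168 (round).
Code 10168 maps back to (−2.56) + 10168×0.0003125 V = 0.6175 V.
Error = 0.6176 − 0.6175 = 0.0001 V = 0.100 mV.

0.100 mV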